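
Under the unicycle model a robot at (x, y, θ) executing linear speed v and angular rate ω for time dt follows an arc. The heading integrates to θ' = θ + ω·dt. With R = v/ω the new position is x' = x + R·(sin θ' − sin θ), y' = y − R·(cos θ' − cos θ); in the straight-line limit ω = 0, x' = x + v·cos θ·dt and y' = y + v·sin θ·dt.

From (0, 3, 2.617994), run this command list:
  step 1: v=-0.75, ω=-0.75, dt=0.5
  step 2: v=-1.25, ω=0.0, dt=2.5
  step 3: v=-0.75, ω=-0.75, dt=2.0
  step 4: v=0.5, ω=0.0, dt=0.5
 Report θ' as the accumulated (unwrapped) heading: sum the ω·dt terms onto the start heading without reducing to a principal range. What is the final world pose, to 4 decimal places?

(2.3066, -0.8785, 0.7430)

step 1: θ'=2.2430 (R=1.0000) → pose (0.2825, 2.7567, 2.2430)
step 2: θ'=2.2430 (straight) → pose (2.2284, 0.3115, 2.2430)
step 3: θ'=0.7430 (R=1.0000) → pose (2.1225, -1.0476, 0.7430)
step 4: θ'=0.7430 (straight) → pose (2.3066, -0.8785, 0.7430)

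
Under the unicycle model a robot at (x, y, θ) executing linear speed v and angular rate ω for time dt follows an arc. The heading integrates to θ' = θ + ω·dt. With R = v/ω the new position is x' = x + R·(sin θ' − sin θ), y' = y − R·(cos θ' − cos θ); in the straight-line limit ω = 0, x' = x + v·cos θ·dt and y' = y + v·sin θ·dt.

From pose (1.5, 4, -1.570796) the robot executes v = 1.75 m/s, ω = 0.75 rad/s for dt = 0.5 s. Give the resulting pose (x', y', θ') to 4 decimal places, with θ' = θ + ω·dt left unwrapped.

θ' = -1.5708 + 0.75·0.5 = -1.1958
R = v/ω = 1.75/0.75 = 2.3333
x' = 1.5 + 2.3333·(sin -1.1958 − sin -1.5708) = 1.6621
y' = 4 − 2.3333·(cos -1.1958 − cos -1.5708) = 3.1454

(1.6621, 3.1454, -1.1958)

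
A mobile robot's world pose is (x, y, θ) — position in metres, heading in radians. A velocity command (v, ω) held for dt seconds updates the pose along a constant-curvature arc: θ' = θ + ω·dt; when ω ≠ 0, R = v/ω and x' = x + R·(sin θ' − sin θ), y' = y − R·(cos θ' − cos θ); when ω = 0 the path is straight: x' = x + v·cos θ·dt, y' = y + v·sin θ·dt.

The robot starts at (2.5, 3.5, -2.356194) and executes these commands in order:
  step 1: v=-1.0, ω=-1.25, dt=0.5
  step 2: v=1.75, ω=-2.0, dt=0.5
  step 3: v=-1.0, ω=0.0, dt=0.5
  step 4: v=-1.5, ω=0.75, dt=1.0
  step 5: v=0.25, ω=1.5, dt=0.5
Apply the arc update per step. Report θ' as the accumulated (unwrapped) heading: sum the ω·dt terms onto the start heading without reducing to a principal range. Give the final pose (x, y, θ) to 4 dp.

step 1: θ'=-2.9812 (R=0.8000) → pose (2.9379, 3.7240, -2.9812)
step 2: θ'=-3.9812 (R=-0.8750) → pose (2.1468, 4.0035, -3.9812)
step 3: θ'=-3.9812 (straight) → pose (2.4807, 3.6313, -3.9812)
step 4: θ'=-3.2312 (R=-2.0000) → pose (3.7905, 2.9749, -3.2312)
step 5: θ'=-2.4812 (R=0.1667) → pose (3.6734, 2.9405, -2.4812)

(3.6734, 2.9405, -2.4812)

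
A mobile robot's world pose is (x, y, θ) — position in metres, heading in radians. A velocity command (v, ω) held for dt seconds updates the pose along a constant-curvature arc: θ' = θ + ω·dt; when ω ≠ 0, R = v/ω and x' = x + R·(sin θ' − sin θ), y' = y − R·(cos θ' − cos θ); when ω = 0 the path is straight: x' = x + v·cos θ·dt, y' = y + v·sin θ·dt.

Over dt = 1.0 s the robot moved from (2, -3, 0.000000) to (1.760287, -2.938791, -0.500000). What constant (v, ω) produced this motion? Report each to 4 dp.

v = -0.2500, ω = -0.5000

Δθ = -0.500000 − 0.000000 = -0.500000
ω = Δθ/dt = -0.500000/1.0 = -0.5000
R = Δx/(sin θ' − sin θ) = 0.5000
v = R·ω = 0.5000·-0.5000 = -0.2500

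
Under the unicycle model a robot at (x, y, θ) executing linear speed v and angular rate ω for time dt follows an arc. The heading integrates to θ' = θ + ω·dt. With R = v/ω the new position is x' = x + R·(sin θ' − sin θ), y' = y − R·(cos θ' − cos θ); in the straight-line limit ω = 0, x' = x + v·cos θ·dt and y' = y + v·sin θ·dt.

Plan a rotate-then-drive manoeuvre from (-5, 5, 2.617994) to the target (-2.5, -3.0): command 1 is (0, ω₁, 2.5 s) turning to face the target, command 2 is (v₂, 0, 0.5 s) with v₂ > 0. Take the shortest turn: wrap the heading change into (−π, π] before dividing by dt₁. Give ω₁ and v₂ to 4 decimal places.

heading to target = atan2(-3−5, -2.5−-5) = -1.2679
Δθ = wrap(-1.2679 − 2.6180) = 2.3973; ω₁ = Δθ/dt₁ = 0.9589
distance = √((-2.5−-5)² + (-3−5)²) = 8.3815; v₂ = distance/dt₂ = 16.7631

ω₁ = 0.9589, v₂ = 16.7631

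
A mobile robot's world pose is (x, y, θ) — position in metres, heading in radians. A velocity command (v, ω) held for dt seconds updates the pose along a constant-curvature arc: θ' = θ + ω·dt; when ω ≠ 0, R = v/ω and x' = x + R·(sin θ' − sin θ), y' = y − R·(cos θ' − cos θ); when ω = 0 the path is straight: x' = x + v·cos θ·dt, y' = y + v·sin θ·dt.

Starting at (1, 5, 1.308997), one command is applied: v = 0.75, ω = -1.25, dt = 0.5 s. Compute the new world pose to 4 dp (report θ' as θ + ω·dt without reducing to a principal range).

(1.2004, 5.3097, 0.6840)

θ' = 1.3090 + -1.25·0.5 = 0.6840
R = v/ω = 0.75/-1.25 = -0.6000
x' = 1 + -0.6000·(sin 0.6840 − sin 1.3090) = 1.2004
y' = 5 − -0.6000·(cos 0.6840 − cos 1.3090) = 5.3097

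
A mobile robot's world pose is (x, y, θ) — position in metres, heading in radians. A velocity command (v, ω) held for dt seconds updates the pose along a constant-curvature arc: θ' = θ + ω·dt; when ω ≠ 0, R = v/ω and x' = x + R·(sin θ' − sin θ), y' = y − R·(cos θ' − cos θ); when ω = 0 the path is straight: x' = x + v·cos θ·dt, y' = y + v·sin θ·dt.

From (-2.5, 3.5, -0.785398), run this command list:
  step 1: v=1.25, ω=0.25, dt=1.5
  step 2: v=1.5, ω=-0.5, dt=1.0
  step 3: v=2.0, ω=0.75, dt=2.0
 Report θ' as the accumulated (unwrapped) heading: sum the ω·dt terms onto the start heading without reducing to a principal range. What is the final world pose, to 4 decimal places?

(3.8017, 0.9595, 0.5896)

step 1: θ'=-0.4104 (R=5.0000) → pose (-0.9593, 2.4507, -0.4104)
step 2: θ'=-0.9104 (R=-3.0000) → pose (0.2130, 1.5401, -0.9104)
step 3: θ'=0.5896 (R=2.6667) → pose (3.8017, 0.9595, 0.5896)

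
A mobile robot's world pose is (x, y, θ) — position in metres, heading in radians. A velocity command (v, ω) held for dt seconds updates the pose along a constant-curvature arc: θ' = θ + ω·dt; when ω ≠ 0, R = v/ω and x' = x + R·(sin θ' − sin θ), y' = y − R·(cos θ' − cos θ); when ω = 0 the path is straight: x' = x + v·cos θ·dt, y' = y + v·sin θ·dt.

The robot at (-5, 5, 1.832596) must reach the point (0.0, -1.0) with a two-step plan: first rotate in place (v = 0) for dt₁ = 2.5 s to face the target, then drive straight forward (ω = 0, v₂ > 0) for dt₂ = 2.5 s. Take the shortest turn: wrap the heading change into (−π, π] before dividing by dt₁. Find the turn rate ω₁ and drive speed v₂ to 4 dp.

ω₁ = -1.0835, v₂ = 3.1241

heading to target = atan2(-1−5, 0−-5) = -0.8761
Δθ = wrap(-0.8761 − 1.8326) = -2.7087; ω₁ = Δθ/dt₁ = -1.0835
distance = √((0−-5)² + (-1−5)²) = 7.8102; v₂ = distance/dt₂ = 3.1241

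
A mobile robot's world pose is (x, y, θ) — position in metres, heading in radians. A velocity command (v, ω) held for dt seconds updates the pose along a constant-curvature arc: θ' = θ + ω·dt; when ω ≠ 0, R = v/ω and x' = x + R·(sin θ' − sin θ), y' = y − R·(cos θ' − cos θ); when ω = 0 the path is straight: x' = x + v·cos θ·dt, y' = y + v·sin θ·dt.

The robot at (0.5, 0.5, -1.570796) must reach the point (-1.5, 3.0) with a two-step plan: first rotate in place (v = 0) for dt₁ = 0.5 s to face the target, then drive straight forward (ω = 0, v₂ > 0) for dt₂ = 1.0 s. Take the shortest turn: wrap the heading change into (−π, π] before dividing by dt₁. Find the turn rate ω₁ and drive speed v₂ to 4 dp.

heading to target = atan2(3−0.5, -1.5−0.5) = 2.2455
Δθ = wrap(2.2455 − -1.5708) = -2.4669; ω₁ = Δθ/dt₁ = -4.9337
distance = √((-1.5−0.5)² + (3−0.5)²) = 3.2016; v₂ = distance/dt₂ = 3.2016

ω₁ = -4.9337, v₂ = 3.2016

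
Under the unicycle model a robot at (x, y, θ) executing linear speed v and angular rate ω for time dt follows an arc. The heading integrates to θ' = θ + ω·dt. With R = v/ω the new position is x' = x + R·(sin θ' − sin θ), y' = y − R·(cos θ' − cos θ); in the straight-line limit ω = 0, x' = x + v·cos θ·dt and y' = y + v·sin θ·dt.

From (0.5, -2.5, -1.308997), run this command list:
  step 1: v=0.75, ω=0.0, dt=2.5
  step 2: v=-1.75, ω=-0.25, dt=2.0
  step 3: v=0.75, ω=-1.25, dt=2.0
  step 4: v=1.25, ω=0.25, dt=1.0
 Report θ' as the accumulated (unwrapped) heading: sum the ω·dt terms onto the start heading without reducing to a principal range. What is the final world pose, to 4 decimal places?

step 1: θ'=-1.3090 (straight) → pose (0.9853, -4.3111, -1.3090)
step 2: θ'=-1.8090 (R=7.0000) → pose (0.9444, -0.8477, -1.8090)
step 3: θ'=-4.3090 (R=-0.6000) → pose (-0.1905, -0.9416, -4.3090)
step 4: θ'=-4.0590 (R=5.0000) → pose (-0.8190, 0.1351, -4.0590)

(-0.8190, 0.1351, -4.0590)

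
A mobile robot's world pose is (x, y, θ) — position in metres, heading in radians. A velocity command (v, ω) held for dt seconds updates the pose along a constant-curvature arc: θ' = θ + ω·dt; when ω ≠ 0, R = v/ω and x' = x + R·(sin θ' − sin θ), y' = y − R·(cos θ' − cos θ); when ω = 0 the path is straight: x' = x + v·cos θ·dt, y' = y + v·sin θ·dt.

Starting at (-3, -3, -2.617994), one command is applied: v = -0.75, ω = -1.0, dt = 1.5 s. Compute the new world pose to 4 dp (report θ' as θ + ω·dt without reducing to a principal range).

θ' = -2.6180 + -1.0·1.5 = -4.1180
R = v/ω = -0.75/-1.0 = 0.7500
x' = -3 + 0.7500·(sin -4.1180 − sin -2.6180) = -2.0036
y' = -3 − 0.7500·(cos -4.1180 − cos -2.6180) = -3.2295

(-2.0036, -3.2295, -4.1180)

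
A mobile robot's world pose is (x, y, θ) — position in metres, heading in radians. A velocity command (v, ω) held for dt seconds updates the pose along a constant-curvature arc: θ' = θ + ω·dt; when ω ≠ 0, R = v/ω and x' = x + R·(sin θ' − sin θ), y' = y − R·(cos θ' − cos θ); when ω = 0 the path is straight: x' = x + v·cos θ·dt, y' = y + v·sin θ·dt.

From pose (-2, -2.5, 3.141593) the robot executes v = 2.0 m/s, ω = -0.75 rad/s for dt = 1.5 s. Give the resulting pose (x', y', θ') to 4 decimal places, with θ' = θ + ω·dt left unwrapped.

(-4.4060, -0.9831, 2.0166)

θ' = 3.1416 + -0.75·1.5 = 2.0166
R = v/ω = 2.0/-0.75 = -2.6667
x' = -2 + -2.6667·(sin 2.0166 − sin 3.1416) = -4.4060
y' = -2.5 − -2.6667·(cos 2.0166 − cos 3.1416) = -0.9831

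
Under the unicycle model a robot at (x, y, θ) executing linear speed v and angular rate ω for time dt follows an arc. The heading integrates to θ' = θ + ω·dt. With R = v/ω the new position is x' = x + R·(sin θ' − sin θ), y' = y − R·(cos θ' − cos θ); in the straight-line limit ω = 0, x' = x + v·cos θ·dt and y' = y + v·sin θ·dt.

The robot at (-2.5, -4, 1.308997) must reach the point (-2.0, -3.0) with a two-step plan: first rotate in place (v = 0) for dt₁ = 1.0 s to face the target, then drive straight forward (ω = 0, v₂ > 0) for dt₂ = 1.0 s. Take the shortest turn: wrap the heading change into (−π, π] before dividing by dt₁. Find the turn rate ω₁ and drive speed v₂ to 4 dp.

ω₁ = -0.2018, v₂ = 1.1180

heading to target = atan2(-3−-4, -2−-2.5) = 1.1071
Δθ = wrap(1.1071 − 1.3090) = -0.2018; ω₁ = Δθ/dt₁ = -0.2018
distance = √((-2−-2.5)² + (-3−-4)²) = 1.1180; v₂ = distance/dt₂ = 1.1180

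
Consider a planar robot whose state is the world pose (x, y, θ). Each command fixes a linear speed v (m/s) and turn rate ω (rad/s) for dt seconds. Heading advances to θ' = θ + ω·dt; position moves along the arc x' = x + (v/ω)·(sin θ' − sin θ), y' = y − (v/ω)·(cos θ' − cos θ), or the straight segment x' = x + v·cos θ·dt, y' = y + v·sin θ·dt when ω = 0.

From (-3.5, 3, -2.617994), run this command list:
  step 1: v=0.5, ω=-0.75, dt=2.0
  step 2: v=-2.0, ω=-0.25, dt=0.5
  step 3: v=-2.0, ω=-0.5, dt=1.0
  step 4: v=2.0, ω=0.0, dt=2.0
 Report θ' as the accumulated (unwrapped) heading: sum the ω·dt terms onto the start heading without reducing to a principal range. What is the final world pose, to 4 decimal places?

(-3.3257, 4.4091, -4.7430)

step 1: θ'=-4.1180 (R=-0.6667) → pose (-4.3857, 3.2040, -4.1180)
step 2: θ'=-4.2430 (R=8.0000) → pose (-3.8788, 2.3427, -4.2430)
step 3: θ'=-4.7430 (R=4.0000) → pose (-3.4481, 0.4109, -4.7430)
step 4: θ'=-4.7430 (straight) → pose (-3.3257, 4.4091, -4.7430)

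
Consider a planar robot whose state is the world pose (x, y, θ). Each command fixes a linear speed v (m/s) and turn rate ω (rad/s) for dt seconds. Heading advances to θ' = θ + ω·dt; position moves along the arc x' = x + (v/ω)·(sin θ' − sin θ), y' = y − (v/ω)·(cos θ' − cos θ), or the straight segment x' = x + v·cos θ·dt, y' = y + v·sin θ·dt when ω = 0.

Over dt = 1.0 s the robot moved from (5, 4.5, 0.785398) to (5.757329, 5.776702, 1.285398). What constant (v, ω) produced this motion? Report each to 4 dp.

Δθ = 1.285398 − 0.785398 = 0.500000
ω = Δθ/dt = 0.500000/1.0 = 0.5000
R = −Δy/(cos θ' − cos θ) = 3.0000
v = R·ω = 3.0000·0.5000 = 1.5000

v = 1.5000, ω = 0.5000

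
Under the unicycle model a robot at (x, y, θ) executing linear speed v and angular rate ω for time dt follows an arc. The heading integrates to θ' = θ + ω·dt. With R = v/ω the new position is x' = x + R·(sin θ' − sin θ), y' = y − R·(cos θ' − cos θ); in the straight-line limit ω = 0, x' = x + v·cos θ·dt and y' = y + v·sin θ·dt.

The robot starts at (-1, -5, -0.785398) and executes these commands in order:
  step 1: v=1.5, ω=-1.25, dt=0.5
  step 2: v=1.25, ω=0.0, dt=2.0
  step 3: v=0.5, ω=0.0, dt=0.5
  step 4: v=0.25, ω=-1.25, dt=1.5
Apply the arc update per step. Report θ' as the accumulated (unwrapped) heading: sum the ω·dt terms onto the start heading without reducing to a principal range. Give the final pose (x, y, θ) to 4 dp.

step 1: θ'=-1.4104 (R=-1.2000) → pose (-0.6639, -5.6569, -1.4104)
step 2: θ'=-1.4104 (straight) → pose (-0.2647, -8.1248, -1.4104)
step 3: θ'=-1.4104 (straight) → pose (-0.2247, -8.3716, -1.4104)
step 4: θ'=-3.2854 (R=-0.2000) → pose (-0.4508, -8.6015, -3.2854)

(-0.4508, -8.6015, -3.2854)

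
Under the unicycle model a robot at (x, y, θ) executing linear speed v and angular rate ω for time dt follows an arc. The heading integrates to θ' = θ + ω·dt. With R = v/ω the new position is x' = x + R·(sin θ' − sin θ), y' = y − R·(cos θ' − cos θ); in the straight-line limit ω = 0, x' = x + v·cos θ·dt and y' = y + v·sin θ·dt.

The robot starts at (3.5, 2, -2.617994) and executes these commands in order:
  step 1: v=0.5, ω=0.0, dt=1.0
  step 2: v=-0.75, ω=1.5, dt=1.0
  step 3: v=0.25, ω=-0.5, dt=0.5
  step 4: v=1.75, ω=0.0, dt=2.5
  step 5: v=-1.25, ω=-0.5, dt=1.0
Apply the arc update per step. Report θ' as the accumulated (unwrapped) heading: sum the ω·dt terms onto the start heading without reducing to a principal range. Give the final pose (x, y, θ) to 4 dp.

(4.2463, -0.7660, -1.8680)

step 1: θ'=-2.6180 (straight) → pose (3.0670, 1.7500, -2.6180)
step 2: θ'=-1.1180 (R=-0.5000) → pose (3.2666, 2.4018, -1.1180)
step 3: θ'=-1.3680 (R=-0.5000) → pose (3.3067, 2.2837, -1.3680)
step 4: θ'=-1.3680 (straight) → pose (4.1879, -2.0016, -1.3680)
step 5: θ'=-1.8680 (R=2.5000) → pose (4.2463, -0.7660, -1.8680)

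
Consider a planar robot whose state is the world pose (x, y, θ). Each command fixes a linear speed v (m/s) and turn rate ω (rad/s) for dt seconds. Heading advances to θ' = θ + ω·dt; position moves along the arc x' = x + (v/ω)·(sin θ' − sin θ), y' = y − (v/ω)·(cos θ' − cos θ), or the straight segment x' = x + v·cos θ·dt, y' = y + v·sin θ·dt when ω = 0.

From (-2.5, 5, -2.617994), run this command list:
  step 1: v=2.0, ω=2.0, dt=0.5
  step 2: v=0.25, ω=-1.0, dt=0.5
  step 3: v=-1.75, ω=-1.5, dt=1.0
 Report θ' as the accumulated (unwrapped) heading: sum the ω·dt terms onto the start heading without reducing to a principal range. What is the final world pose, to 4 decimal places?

(-1.5038, 4.4926, -3.6180)

step 1: θ'=-1.6180 (R=1.0000) → pose (-2.9989, 4.1812, -1.6180)
step 2: θ'=-2.1180 (R=-0.2500) → pose (-3.0351, 4.0629, -2.1180)
step 3: θ'=-3.6180 (R=1.1667) → pose (-1.5038, 4.4926, -3.6180)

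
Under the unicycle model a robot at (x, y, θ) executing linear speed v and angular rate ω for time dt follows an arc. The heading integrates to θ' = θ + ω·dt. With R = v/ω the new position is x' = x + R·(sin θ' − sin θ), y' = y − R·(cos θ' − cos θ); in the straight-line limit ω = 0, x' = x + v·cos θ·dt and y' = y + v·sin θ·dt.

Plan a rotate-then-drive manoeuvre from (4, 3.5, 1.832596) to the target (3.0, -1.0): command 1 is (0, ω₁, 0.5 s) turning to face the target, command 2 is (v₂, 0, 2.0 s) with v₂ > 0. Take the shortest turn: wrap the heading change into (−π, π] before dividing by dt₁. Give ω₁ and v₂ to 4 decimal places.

heading to target = atan2(-1−3.5, 3−4) = -1.7895
Δθ = wrap(-1.7895 − 1.8326) = 2.6611; ω₁ = Δθ/dt₁ = 5.3222
distance = √((3−4)² + (-1−3.5)²) = 4.6098; v₂ = distance/dt₂ = 2.3049

ω₁ = 5.3222, v₂ = 2.3049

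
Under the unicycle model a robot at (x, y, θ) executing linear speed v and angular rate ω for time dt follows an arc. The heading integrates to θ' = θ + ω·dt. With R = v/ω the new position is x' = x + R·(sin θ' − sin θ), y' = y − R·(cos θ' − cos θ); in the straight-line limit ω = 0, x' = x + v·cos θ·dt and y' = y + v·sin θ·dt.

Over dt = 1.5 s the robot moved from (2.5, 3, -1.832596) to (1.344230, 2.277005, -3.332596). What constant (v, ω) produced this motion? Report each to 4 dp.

Δθ = -3.332596 − -1.832596 = -1.500000
ω = Δθ/dt = -1.500000/1.5 = -1.0000
R = Δx/(sin θ' − sin θ) = -1.0000
v = R·ω = -1.0000·-1.0000 = 1.0000

v = 1.0000, ω = -1.0000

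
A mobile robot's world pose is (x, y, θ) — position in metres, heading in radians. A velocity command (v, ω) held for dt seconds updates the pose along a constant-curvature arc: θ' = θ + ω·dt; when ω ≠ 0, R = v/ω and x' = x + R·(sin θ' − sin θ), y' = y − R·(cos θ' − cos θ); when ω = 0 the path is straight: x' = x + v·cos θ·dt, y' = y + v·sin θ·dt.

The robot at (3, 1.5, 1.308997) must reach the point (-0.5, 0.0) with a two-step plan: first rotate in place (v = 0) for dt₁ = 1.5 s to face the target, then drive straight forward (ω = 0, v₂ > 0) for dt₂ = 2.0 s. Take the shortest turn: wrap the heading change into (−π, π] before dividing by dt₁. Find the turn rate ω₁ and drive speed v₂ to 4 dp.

ω₁ = 1.4917, v₂ = 1.9039

heading to target = atan2(0−1.5, -0.5−3) = -2.7367
Δθ = wrap(-2.7367 − 1.3090) = 2.2375; ω₁ = Δθ/dt₁ = 1.4917
distance = √((-0.5−3)² + (0−1.5)²) = 3.8079; v₂ = distance/dt₂ = 1.9039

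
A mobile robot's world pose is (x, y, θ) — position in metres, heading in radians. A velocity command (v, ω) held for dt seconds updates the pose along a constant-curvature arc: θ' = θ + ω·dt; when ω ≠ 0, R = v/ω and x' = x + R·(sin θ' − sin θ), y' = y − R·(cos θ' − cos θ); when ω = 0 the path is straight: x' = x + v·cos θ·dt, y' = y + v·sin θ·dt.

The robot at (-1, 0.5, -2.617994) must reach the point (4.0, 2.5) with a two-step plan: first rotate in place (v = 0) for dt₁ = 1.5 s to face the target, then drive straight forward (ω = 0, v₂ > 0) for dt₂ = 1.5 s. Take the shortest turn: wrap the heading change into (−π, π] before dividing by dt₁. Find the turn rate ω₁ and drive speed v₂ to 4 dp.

ω₁ = 1.9990, v₂ = 3.5901

heading to target = atan2(2.5−0.5, 4−-1) = 0.3805
Δθ = wrap(0.3805 − -2.6180) = 2.9985; ω₁ = Δθ/dt₁ = 1.9990
distance = √((4−-1)² + (2.5−0.5)²) = 5.3852; v₂ = distance/dt₂ = 3.5901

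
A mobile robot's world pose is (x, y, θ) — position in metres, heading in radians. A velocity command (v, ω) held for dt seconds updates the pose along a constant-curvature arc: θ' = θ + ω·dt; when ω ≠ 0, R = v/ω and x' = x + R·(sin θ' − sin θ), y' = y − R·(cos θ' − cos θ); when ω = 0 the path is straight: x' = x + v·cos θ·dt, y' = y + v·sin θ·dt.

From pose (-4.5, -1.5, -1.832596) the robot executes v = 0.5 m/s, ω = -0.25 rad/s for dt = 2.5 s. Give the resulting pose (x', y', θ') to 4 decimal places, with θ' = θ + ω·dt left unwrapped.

θ' = -1.8326 + -0.25·2.5 = -2.4576
R = v/ω = 0.5/-0.25 = -2.0000
x' = -4.5 + -2.0000·(sin -2.4576 − sin -1.8326) = -5.1681
y' = -1.5 − -2.0000·(cos -2.4576 − cos -1.8326) = -2.5325

(-5.1681, -2.5325, -2.4576)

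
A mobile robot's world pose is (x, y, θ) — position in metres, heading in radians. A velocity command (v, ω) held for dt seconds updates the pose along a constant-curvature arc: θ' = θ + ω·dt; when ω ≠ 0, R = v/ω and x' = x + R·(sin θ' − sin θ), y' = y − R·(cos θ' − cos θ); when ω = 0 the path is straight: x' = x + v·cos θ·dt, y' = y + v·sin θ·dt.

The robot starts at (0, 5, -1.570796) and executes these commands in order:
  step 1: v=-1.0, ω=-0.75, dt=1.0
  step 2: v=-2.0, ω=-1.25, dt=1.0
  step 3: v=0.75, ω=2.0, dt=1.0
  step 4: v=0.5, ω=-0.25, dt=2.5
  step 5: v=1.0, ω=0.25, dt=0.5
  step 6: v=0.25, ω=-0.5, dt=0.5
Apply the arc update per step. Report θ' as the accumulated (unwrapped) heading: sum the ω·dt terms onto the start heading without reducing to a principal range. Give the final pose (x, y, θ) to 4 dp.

(0.9457, 4.2381, -2.3208)

step 1: θ'=-2.3208 (R=1.3333) → pose (0.3577, 5.9089, -2.3208)
step 2: θ'=-3.5708 (R=1.6000) → pose (2.1943, 6.2731, -3.5708)
step 3: θ'=-1.5708 (R=0.3750) → pose (1.6632, 5.9321, -1.5708)
step 4: θ'=-2.1958 (R=-2.0000) → pose (1.2852, 4.7619, -2.1958)
step 5: θ'=-2.0708 (R=4.0000) → pose (1.0187, 4.3392, -2.0708)
step 6: θ'=-2.3208 (R=-0.5000) → pose (0.9457, 4.2381, -2.3208)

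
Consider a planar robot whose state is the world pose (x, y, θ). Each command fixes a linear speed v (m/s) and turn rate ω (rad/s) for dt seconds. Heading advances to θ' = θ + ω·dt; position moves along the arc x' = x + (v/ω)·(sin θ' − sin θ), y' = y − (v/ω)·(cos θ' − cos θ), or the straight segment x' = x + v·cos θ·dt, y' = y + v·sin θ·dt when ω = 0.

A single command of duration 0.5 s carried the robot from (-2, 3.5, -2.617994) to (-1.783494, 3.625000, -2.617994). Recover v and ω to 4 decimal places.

Δθ = -2.617994 − -2.617994 = 0.000000
ω = Δθ/dt = 0.000000/0.5 = 0.0000
ω = 0 → v = (Δx·cos θ + Δy·sin θ)/dt = -0.5000

v = -0.5000, ω = 0.0000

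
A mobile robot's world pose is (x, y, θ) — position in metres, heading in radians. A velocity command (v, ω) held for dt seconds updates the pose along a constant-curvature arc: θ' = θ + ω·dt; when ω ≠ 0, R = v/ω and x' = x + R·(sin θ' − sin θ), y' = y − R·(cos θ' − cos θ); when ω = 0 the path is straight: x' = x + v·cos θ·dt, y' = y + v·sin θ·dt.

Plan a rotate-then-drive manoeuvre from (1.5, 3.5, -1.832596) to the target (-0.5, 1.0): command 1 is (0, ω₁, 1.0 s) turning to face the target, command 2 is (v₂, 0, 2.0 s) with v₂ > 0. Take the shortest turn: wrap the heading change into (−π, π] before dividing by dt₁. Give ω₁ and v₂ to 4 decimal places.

heading to target = atan2(1−3.5, -0.5−1.5) = -2.2455
Δθ = wrap(-2.2455 − -1.8326) = -0.4129; ω₁ = Δθ/dt₁ = -0.4129
distance = √((-0.5−1.5)² + (1−3.5)²) = 3.2016; v₂ = distance/dt₂ = 1.6008

ω₁ = -0.4129, v₂ = 1.6008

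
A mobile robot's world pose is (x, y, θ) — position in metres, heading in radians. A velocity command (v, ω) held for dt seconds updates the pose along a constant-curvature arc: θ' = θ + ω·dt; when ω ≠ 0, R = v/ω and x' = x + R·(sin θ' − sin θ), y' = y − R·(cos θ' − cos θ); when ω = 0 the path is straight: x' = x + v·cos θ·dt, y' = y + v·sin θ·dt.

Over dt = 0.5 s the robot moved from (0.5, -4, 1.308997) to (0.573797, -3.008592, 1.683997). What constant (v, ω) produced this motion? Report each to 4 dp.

Δθ = 1.683997 − 1.308997 = 0.375000
ω = Δθ/dt = 0.375000/0.5 = 0.7500
R = −Δy/(cos θ' − cos θ) = 2.6667
v = R·ω = 2.6667·0.7500 = 2.0000

v = 2.0000, ω = 0.7500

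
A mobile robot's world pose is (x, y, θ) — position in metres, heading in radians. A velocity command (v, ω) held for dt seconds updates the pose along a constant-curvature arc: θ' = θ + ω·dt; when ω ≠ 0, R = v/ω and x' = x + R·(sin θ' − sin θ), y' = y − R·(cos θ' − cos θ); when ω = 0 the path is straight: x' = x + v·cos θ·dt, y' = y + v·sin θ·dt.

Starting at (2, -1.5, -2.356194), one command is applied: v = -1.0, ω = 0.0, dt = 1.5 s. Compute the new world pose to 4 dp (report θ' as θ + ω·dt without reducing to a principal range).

(3.0607, -0.4393, -2.3562)

θ' = -2.3562 + 0.0·1.5 = -2.3562
ω = 0 → straight: x' = 2 + -1.0·cos(-2.3562)·1.5 = 3.0607
y' = -1.5 + -1.0·sin(-2.3562)·1.5 = -0.4393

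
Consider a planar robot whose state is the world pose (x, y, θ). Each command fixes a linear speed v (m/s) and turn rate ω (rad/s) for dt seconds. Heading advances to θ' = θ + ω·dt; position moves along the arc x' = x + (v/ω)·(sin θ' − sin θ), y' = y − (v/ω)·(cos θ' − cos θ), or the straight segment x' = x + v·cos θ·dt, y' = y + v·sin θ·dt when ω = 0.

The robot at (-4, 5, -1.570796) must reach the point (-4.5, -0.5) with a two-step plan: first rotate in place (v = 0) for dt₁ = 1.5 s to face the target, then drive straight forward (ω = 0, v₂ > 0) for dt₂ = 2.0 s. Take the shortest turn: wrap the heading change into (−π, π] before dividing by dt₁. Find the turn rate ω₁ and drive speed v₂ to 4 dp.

ω₁ = -0.0604, v₂ = 2.7613

heading to target = atan2(-0.5−5, -4.5−-4) = -1.6615
Δθ = wrap(-1.6615 − -1.5708) = -0.0907; ω₁ = Δθ/dt₁ = -0.0604
distance = √((-4.5−-4)² + (-0.5−5)²) = 5.5227; v₂ = distance/dt₂ = 2.7613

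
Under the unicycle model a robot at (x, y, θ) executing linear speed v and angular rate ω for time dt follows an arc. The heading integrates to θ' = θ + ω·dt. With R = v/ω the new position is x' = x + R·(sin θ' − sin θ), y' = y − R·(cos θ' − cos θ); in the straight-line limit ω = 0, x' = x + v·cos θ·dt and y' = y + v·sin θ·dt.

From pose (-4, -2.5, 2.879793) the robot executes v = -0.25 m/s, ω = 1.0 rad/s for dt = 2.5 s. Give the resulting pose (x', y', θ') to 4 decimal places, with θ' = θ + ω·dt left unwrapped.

θ' = 2.8798 + 1.0·2.5 = 5.3798
R = v/ω = -0.25/1.0 = -0.2500
x' = -4 + -0.2500·(sin 5.3798 − sin 2.8798) = -3.7389
y' = -2.5 − -0.2500·(cos 5.3798 − cos 2.8798) = -2.1038

(-3.7389, -2.1038, 5.3798)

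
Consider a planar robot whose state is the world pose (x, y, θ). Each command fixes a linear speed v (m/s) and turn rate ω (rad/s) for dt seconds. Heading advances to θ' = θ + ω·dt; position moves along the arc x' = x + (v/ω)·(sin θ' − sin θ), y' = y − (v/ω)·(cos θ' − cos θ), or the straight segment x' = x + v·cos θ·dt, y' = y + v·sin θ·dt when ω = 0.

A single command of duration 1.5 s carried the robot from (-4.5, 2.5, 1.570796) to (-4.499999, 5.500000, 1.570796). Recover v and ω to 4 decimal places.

Δθ = 1.570796 − 1.570796 = 0.000000
ω = Δθ/dt = 0.000000/1.5 = 0.0000
ω = 0 → v = (Δx·cos θ + Δy·sin θ)/dt = 2.0000

v = 2.0000, ω = 0.0000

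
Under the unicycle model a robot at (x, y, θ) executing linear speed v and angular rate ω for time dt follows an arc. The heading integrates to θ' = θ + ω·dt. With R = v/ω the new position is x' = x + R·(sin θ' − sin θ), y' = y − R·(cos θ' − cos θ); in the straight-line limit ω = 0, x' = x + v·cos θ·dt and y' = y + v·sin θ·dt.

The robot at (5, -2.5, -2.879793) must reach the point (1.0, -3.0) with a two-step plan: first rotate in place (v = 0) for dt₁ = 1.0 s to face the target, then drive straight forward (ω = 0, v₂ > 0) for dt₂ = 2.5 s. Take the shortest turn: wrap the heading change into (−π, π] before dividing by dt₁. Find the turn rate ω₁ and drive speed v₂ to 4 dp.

ω₁ = -0.1374, v₂ = 1.6125

heading to target = atan2(-3−-2.5, 1−5) = -3.0172
Δθ = wrap(-3.0172 − -2.8798) = -0.1374; ω₁ = Δθ/dt₁ = -0.1374
distance = √((1−5)² + (-3−-2.5)²) = 4.0311; v₂ = distance/dt₂ = 1.6125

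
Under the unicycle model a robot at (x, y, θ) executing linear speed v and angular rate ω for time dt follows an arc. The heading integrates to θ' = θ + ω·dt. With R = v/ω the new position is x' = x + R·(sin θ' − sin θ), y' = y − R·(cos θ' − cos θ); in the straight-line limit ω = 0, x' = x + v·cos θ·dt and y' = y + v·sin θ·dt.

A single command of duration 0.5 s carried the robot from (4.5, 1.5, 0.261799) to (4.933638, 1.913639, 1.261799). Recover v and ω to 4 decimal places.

v = 1.2500, ω = 2.0000

Δθ = 1.261799 − 0.261799 = 1.000000
ω = Δθ/dt = 1.000000/0.5 = 2.0000
R = Δx/(sin θ' − sin θ) = 0.6250
v = R·ω = 0.6250·2.0000 = 1.2500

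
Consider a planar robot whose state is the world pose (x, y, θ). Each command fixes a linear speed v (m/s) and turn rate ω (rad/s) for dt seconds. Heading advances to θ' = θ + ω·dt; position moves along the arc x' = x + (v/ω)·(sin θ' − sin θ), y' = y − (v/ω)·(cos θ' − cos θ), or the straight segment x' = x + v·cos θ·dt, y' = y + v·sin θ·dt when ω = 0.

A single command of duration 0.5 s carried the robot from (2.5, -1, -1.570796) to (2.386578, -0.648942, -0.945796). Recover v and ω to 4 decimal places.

v = -0.7500, ω = 1.2500

Δθ = -0.945796 − -1.570796 = 0.625000
ω = Δθ/dt = 0.625000/0.5 = 1.2500
R = −Δy/(cos θ' − cos θ) = -0.6000
v = R·ω = -0.6000·1.2500 = -0.7500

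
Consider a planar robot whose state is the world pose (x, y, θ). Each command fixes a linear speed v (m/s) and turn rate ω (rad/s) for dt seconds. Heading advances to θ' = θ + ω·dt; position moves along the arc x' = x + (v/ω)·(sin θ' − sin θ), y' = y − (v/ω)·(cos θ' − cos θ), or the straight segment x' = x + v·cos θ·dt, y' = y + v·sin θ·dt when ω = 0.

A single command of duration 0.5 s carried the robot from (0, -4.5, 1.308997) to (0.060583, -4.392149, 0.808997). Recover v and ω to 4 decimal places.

v = 0.2500, ω = -1.0000

Δθ = 0.808997 − 1.308997 = -0.500000
ω = Δθ/dt = -0.500000/0.5 = -1.0000
R = −Δy/(cos θ' − cos θ) = -0.2500
v = R·ω = -0.2500·-1.0000 = 0.2500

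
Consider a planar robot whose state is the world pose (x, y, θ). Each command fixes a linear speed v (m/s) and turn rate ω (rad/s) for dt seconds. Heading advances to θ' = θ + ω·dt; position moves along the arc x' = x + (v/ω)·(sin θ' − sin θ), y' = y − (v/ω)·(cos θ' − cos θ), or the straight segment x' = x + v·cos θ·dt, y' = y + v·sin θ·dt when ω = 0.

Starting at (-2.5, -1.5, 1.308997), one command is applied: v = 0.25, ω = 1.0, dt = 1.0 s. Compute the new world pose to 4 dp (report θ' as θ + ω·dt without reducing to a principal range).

(-2.5566, -1.2671, 2.3090)

θ' = 1.3090 + 1.0·1.0 = 2.3090
R = v/ω = 0.25/1.0 = 0.2500
x' = -2.5 + 0.2500·(sin 2.3090 − sin 1.3090) = -2.5566
y' = -1.5 − 0.2500·(cos 2.3090 − cos 1.3090) = -1.2671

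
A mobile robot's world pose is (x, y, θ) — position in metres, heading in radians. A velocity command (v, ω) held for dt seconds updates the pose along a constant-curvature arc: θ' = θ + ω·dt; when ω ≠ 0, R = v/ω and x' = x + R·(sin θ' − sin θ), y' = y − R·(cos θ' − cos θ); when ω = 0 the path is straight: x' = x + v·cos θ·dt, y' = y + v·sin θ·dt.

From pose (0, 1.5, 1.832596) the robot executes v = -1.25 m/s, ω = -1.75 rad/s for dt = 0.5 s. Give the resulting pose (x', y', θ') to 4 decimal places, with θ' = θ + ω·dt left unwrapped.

θ' = 1.8326 + -1.75·0.5 = 0.9576
R = v/ω = -1.25/-1.75 = 0.7143
x' = 0 + 0.7143·(sin 0.9576 − sin 1.8326) = -0.1058
y' = 1.5 − 0.7143·(cos 0.9576 − cos 1.8326) = 0.9041

(-0.1058, 0.9041, 0.9576)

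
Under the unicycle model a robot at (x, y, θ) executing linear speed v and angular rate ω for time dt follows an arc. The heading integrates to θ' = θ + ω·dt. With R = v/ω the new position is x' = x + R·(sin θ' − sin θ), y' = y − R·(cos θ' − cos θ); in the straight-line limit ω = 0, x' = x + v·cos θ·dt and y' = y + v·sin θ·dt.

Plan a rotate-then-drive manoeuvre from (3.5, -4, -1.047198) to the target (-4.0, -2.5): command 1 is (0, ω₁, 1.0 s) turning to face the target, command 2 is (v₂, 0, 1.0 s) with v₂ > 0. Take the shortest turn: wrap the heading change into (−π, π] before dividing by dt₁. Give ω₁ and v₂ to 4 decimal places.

ω₁ = -2.2918, v₂ = 7.6485

heading to target = atan2(-2.5−-4, -4−3.5) = 2.9442
Δθ = wrap(2.9442 − -1.0472) = -2.2918; ω₁ = Δθ/dt₁ = -2.2918
distance = √((-4−3.5)² + (-2.5−-4)²) = 7.6485; v₂ = distance/dt₂ = 7.6485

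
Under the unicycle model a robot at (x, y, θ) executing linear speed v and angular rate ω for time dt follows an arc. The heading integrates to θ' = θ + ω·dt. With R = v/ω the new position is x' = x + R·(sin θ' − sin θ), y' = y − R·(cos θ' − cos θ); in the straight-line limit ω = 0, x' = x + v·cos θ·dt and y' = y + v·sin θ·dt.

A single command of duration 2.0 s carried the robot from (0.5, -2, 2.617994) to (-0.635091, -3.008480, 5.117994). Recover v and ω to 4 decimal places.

v = 1.0000, ω = 1.2500

Δθ = 5.117994 − 2.617994 = 2.500000
ω = Δθ/dt = 2.500000/2.0 = 1.2500
R = Δx/(sin θ' − sin θ) = 0.8000
v = R·ω = 0.8000·1.2500 = 1.0000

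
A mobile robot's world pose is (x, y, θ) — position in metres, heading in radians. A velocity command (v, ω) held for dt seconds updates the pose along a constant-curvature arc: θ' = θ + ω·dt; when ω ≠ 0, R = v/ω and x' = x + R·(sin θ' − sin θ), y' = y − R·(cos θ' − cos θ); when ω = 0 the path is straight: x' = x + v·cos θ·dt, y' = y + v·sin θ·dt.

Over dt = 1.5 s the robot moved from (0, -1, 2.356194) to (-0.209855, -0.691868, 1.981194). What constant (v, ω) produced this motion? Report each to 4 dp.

Δθ = 1.981194 − 2.356194 = -0.375000
ω = Δθ/dt = -0.375000/1.5 = -0.2500
R = −Δy/(cos θ' − cos θ) = -1.0000
v = R·ω = -1.0000·-0.2500 = 0.2500

v = 0.2500, ω = -0.2500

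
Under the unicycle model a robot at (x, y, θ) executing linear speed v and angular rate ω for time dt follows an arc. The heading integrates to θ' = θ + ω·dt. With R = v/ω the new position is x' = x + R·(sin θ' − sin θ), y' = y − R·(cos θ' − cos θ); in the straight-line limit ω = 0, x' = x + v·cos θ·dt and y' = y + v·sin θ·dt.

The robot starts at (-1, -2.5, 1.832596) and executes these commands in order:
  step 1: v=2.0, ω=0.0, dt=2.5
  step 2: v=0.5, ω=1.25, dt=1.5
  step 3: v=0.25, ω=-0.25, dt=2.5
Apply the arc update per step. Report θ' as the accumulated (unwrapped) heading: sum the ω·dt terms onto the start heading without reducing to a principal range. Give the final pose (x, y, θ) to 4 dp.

step 1: θ'=1.8326 (straight) → pose (-2.2941, 2.3296, 1.8326)
step 2: θ'=3.7076 (R=0.4000) → pose (-2.8950, 2.5637, 3.7076)
step 3: θ'=3.0826 (R=-1.0000) → pose (-3.4902, 2.4095, 3.0826)

(-3.4902, 2.4095, 3.0826)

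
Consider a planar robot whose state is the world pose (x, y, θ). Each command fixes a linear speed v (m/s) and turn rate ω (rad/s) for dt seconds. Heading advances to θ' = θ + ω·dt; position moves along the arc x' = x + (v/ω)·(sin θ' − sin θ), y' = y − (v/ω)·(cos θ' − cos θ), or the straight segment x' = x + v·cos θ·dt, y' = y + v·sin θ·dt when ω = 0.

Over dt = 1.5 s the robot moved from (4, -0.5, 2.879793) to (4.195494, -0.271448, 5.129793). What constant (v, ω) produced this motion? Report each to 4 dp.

Δθ = 5.129793 − 2.879793 = 2.250000
ω = Δθ/dt = 2.250000/1.5 = 1.5000
R = −Δy/(cos θ' − cos θ) = -0.1667
v = R·ω = -0.1667·1.5000 = -0.2500

v = -0.2500, ω = 1.5000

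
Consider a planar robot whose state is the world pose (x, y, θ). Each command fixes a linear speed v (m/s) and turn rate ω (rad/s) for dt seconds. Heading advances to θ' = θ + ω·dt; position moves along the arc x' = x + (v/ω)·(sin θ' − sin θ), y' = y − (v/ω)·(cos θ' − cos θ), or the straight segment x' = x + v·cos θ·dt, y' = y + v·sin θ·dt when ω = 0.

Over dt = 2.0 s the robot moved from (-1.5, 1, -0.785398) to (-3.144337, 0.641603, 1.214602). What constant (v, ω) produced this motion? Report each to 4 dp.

Δθ = 1.214602 − -0.785398 = 2.000000
ω = Δθ/dt = 2.000000/2.0 = 1.0000
R = Δx/(sin θ' − sin θ) = -1.0000
v = R·ω = -1.0000·1.0000 = -1.0000

v = -1.0000, ω = 1.0000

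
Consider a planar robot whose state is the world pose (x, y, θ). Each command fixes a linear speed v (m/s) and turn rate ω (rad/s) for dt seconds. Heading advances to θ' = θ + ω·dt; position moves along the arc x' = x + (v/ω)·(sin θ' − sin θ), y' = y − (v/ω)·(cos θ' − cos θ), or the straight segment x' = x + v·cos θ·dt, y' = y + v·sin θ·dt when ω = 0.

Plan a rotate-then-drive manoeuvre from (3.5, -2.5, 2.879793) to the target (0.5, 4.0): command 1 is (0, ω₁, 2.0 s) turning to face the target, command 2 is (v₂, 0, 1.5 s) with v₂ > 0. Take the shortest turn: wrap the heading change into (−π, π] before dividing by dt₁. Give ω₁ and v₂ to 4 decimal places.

heading to target = atan2(4−-2.5, 0.5−3.5) = 2.0032
Δθ = wrap(2.0032 − 2.8798) = -0.8766; ω₁ = Δθ/dt₁ = -0.4383
distance = √((0.5−3.5)² + (4−-2.5)²) = 7.1589; v₂ = distance/dt₂ = 4.7726

ω₁ = -0.4383, v₂ = 4.7726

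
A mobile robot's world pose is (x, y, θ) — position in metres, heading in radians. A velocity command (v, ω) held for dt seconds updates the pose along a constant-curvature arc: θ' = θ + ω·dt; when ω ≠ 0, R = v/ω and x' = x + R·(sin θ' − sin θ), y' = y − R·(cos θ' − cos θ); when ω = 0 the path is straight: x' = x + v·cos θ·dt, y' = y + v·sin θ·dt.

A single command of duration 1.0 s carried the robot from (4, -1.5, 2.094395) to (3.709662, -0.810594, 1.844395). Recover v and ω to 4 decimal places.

v = 0.7500, ω = -0.2500

Δθ = 1.844395 − 2.094395 = -0.250000
ω = Δθ/dt = -0.250000/1.0 = -0.2500
R = −Δy/(cos θ' − cos θ) = -3.0000
v = R·ω = -3.0000·-0.2500 = 0.7500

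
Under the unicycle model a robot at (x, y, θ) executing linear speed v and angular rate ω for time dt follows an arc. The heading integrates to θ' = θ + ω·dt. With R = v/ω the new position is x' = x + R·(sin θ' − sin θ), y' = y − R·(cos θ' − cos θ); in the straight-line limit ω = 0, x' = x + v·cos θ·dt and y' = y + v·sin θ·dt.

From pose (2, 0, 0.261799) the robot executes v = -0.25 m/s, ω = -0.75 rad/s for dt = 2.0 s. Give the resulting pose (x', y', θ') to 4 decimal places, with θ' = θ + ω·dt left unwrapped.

(1.5987, 0.2131, -1.2382)

θ' = 0.2618 + -0.75·2.0 = -1.2382
R = v/ω = -0.25/-0.75 = 0.3333
x' = 2 + 0.3333·(sin -1.2382 − sin 0.2618) = 1.5987
y' = 0 − 0.3333·(cos -1.2382 − cos 0.2618) = 0.2131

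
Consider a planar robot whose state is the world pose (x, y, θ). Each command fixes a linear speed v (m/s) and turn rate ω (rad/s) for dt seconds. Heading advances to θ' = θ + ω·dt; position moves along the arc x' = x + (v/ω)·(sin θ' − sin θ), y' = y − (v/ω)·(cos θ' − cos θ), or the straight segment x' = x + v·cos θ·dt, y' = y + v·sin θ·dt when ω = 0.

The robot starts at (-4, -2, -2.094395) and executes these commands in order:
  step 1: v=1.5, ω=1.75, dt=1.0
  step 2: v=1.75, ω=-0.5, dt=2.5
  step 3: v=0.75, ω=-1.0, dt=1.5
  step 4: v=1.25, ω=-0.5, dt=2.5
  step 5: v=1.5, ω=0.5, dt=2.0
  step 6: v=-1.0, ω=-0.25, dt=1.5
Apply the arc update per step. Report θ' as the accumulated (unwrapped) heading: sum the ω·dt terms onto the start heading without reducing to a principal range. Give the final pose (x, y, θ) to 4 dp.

step 1: θ'=-0.3444 (R=0.8571) → pose (-3.5471, -3.2354, -0.3444)
step 2: θ'=-1.5944 (R=-3.5000) → pose (-1.2298, -6.6124, -1.5944)
step 3: θ'=-3.0944 (R=-0.7500) → pose (-1.9442, -7.3439, -3.0944)
step 4: θ'=-4.3444 (R=-2.5000) → pose (-4.3947, -5.7461, -4.3444)
step 5: θ'=-3.3444 (R=3.0000) → pose (-6.5896, -3.8868, -3.3444)
step 6: θ'=-3.7194 (R=4.0000) → pose (-5.2106, -4.4541, -3.7194)

(-5.2106, -4.4541, -3.7194)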